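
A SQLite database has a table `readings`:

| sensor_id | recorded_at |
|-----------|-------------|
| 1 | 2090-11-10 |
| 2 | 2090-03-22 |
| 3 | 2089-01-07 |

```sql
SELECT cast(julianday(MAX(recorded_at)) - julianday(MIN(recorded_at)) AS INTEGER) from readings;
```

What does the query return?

MIN = 2089-01-07, MAX = 2090-11-10.
24 days remain in January 2089 after the 7th (31 − 7).
Full months from February 2089 through October 2090 contribute their day counts.
Then 10 days into November 2090.
Total: 24 + 28 + 31 + 30 + 31 + 30 + 31 + 31 + 30 + 31 + 30 + 31 + 31 + 28 + 31 + 30 + 31 + 30 + 31 + 31 + 30 + 31 + 10 = 672.

672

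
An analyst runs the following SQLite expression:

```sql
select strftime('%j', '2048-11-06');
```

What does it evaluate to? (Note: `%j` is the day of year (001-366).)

311

Day-of-year for 2048-11-06: days since 2048-01-01 inclusive = 311, zero-padded to 311.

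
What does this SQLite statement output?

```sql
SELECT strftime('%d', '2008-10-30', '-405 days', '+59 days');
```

First apply '-405 days', '+59 days': 2008-10-30 → 2007-11-19.
`%d` extracts the 2-digit day of month: 19.

19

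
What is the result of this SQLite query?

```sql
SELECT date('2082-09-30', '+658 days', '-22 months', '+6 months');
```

Applying '+658 days' to 2082-09-30: counting 658 days forward gives 2084-07-19.
Adding -22 months to 2084-07-19 gives 2082-09-19.
Adding +6 months to 2082-09-19 gives 2083-03-19.

2083-03-19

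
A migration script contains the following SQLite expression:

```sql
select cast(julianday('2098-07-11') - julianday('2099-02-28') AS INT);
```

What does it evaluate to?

20 days remain in July 2098 after the 11th (31 − 11).
Full months from August 2098 through January 2099 contribute their day counts.
Then 28 days into February 2099.
Total: 20 + 31 + 30 + 31 + 30 + 31 + 31 + 28 = 232.
The subtraction is earlier − later, so the result is −232 → -232.

-232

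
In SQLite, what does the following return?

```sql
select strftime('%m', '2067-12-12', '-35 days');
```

First apply '-35 days': 2067-12-12 → 2067-11-07.
`%m` extracts the 2-digit month (01-12): 11.

11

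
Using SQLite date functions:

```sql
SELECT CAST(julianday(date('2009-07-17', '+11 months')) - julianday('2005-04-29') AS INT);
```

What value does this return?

1875

Adding +11 months to 2009-07-17 gives 2010-06-17.
1 day remains in April 2005 after the 29th (30 − 29).
Full months from May 2005 through May 2010 contribute their day counts.
Then 17 days into June 2010.
Total: 1 + 31 + 30 + 31 + 31 + 30 + 31 + 30 + 31 + 31 + 28 + 31 + 30 + 31 + 30 + 31 + 31 + 30 + 31 + 30 + 31 + 31 + 28 + 31 + 30 + 31 + 30 + 31 + 31 + 30 + 31 + 30 + 31 + 31 + 29 + 31 + 30 + 31 + 30 + 31 + 31 + 30 + 31 + 30 + 31 + 31 + 28 + 31 + 30 + 31 + 30 + 31 + 31 + 30 + 31 + 30 + 31 + 31 + 28 + 31 + 30 + 31 + 17 = 1875.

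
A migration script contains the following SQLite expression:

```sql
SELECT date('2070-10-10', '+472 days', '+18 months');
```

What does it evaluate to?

2073-07-25

Applying '+472 days' to 2070-10-10: counting 472 days forward gives 2072-01-25.
Adding +18 months to 2072-01-25 gives 2073-07-25.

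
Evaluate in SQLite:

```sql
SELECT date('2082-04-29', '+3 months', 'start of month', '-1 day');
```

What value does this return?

2082-06-30

Adding +3 months to 2082-04-29 gives 2082-07-29.
`start of month` rewinds 2082-07-29 to 2082-07-01.
Going back 1 day from 2082-07-01 reaches 2082-06-30 (last day of June, 30 days).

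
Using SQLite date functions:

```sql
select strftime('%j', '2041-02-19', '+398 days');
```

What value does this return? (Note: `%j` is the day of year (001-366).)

First apply '+398 days': 2041-02-19 → 2042-03-24.
Day-of-year for 2042-03-24: days since 2042-01-01 inclusive = 83, zero-padded to 083.

083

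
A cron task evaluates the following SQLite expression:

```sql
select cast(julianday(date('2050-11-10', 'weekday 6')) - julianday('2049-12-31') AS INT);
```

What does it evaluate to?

316

`weekday 6` advances to the next Saturday; 2050-11-10 is a Thursday, so it moves forward to 2050-11-12.
0 days remain in December 2049 after the 31st (31 − 31).
Full months from January 2050 through October 2050 contribute their day counts.
Then 12 days into November 2050.
Total: 0 + 31 + 28 + 31 + 30 + 31 + 30 + 31 + 31 + 30 + 31 + 12 = 316.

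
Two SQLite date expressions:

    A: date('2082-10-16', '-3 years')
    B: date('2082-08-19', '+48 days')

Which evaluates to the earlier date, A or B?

A = 2079-10-16.
B = 2082-10-06.
A is earlier.

A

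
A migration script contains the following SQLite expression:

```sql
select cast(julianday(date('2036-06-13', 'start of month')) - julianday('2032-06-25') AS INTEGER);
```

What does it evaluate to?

1437

`start of month` rewinds 2036-06-13 to 2036-06-01.
5 days remain in June 2032 after the 25th (30 − 25).
Full months from July 2032 through May 2036 contribute their day counts.
Then 1 day into June 2036.
Total: 5 + 31 + 31 + 30 + 31 + 30 + 31 + 31 + 28 + 31 + 30 + 31 + 30 + 31 + 31 + 30 + 31 + 30 + 31 + 31 + 28 + 31 + 30 + 31 + 30 + 31 + 31 + 30 + 31 + 30 + 31 + 31 + 28 + 31 + 30 + 31 + 30 + 31 + 31 + 30 + 31 + 30 + 31 + 31 + 29 + 31 + 30 + 31 + 1 = 1437.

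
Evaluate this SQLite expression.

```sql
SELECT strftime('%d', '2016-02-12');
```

`%d` extracts the 2-digit day of month: 12.

12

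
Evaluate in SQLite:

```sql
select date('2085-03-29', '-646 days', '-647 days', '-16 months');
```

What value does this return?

2080-05-13

Applying '-646 days' to 2085-03-29: counting 646 days back gives 2083-06-22.
Applying '-647 days' to 2083-06-22: counting 647 days back gives 2081-09-13.
Adding -16 months to 2081-09-13 gives 2080-05-13.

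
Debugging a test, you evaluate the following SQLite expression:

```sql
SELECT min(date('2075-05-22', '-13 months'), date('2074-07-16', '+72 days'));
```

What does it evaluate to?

2074-04-22

date('2075-05-22', '-13 months') → 2074-04-22.
date('2074-07-16', '+72 days') → 2074-09-26.
Earlier of the two is 2074-04-22.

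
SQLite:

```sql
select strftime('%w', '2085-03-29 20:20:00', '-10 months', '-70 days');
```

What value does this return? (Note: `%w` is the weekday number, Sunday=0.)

1

First apply '-10 months', '-70 days': 2085-03-29 20:20:00 → 2084-03-20 20:20:00.
2084-03-20 is a Monday; with Sunday=0 that is 1.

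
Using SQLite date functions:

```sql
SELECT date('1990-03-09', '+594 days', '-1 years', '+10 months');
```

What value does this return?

1991-08-24

Applying '+594 days' to 1990-03-09: counting 594 days forward gives 1991-10-24.
Adding -1 year to 1991-10-24 gives 1990-10-24.
Adding +10 months to 1990-10-24 gives 1991-08-24.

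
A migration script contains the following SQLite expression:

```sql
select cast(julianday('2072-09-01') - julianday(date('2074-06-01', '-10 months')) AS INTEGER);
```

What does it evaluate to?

-334

Adding -10 months to 2074-06-01 gives 2073-08-01.
29 days remain in September 2072 after the 1st (30 − 1).
Full months from October 2072 through July 2073 contribute their day counts.
Then 1 day into August 2073.
Total: 29 + 31 + 30 + 31 + 31 + 28 + 31 + 30 + 31 + 30 + 31 + 1 = 334.
The subtraction is earlier − later, so the result is −334 → -334.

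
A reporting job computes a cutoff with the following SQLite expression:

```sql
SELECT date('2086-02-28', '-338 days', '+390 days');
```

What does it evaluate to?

Applying '-338 days' to 2086-02-28: counting 338 days back gives 2085-03-27.
Applying '+390 days' to 2085-03-27: counting 390 days forward gives 2086-04-21.

2086-04-21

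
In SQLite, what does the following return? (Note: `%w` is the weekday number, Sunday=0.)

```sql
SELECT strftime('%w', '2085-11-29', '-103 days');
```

6

First apply '-103 days': 2085-11-29 → 2085-08-18.
2085-08-18 is a Saturday; with Sunday=0 that is 6.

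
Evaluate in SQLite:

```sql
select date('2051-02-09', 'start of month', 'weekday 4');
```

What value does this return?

2051-02-02

`start of month` rewinds 2051-02-09 to 2051-02-01.
`weekday 4` advances to the next Thursday; 2051-02-01 is a Wednesday, so it moves forward to 2051-02-02.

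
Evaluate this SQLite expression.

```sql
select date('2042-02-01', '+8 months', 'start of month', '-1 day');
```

Adding +8 months to 2042-02-01 gives 2042-10-01.
`start of month` rewinds 2042-10-01 to 2042-10-01.
Going back 1 day from 2042-10-01 reaches 2042-09-30 (last day of September, 30 days).

2042-09-30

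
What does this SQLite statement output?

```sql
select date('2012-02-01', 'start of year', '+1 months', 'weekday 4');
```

`start of year` rewinds 2012-02-01 to 2012-01-01.
Adding +1 month to 2012-01-01 gives 2012-02-01.
`weekday 4` advances to the next Thursday; 2012-02-01 is a Wednesday, so it moves forward to 2012-02-02.

2012-02-02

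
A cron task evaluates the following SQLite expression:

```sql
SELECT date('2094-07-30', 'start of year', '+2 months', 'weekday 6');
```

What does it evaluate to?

2094-03-06

`start of year` rewinds 2094-07-30 to 2094-01-01.
Adding +2 months to 2094-01-01 gives 2094-03-01.
`weekday 6` advances to the next Saturday; 2094-03-01 is a Monday, so it moves forward to 2094-03-06.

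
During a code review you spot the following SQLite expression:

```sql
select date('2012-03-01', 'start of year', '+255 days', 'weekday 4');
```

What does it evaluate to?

`start of year` rewinds 2012-03-01 to 2012-01-01.
Applying '+255 days' to 2012-01-01: counting 255 days forward gives 2012-09-12.
`weekday 4` advances to the next Thursday; 2012-09-12 is a Wednesday, so it moves forward to 2012-09-13.

2012-09-13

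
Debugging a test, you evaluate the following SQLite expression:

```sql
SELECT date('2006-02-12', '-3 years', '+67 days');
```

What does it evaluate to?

2003-04-20

Adding -3 years to 2006-02-12 gives 2003-02-12.
Applying '+67 days' to 2003-02-12: counting 67 days forward gives 2003-04-20.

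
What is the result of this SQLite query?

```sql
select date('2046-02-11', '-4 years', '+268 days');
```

2042-11-06

Adding -4 years to 2046-02-11 gives 2042-02-11.
Applying '+268 days' to 2042-02-11: counting 268 days forward gives 2042-11-06.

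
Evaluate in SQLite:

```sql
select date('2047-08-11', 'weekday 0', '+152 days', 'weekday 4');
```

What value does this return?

`weekday 0` advances to the next Sunday; 2047-08-11 is already a Sunday, so it stays at 2047-08-11.
Applying '+152 days' to 2047-08-11: counting 152 days forward gives 2048-01-10.
`weekday 4` advances to the next Thursday; 2048-01-10 is a Friday, so it moves forward to 2048-01-16.

2048-01-16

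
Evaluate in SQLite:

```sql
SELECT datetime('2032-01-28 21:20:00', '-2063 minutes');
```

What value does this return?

2063 minutes = 34h 23m; -2063 minutes from 2032-01-28 21:20:00 is 2032-01-27 10:57:00 (crosses midnight).

2032-01-27 10:57:00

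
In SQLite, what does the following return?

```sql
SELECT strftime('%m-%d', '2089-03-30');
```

`%m-%d` extracts the month-day: 03-30.

03-30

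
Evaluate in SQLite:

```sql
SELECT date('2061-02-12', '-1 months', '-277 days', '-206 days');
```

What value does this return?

Adding -1 month to 2061-02-12 gives 2061-01-12.
Applying '-277 days' to 2061-01-12: counting 277 days back gives 2060-04-10.
Applying '-206 days' to 2060-04-10: counting 206 days back gives 2059-09-17.

2059-09-17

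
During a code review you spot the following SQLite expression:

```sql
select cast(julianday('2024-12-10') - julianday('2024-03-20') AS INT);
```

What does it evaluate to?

11 days remain in March 2024 after the 20th (31 − 20).
Full months from April 2024 through November 2024 contribute their day counts.
Then 10 days into December 2024.
Total: 11 + 30 + 31 + 30 + 31 + 31 + 30 + 31 + 30 + 10 = 265.

265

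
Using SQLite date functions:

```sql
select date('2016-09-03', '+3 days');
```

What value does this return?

Advancing 3 more days within September lands on 2016-09-06.

2016-09-06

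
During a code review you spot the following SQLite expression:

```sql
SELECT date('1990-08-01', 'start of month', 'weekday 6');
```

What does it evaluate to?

`start of month` rewinds 1990-08-01 to 1990-08-01.
`weekday 6` advances to the next Saturday; 1990-08-01 is a Wednesday, so it moves forward to 1990-08-04.

1990-08-04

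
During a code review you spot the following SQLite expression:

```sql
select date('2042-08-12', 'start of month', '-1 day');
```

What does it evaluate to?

`start of month` rewinds 2042-08-12 to 2042-08-01.
Going back 1 day from 2042-08-01 reaches 2042-07-31 (last day of July, 31 days).

2042-07-31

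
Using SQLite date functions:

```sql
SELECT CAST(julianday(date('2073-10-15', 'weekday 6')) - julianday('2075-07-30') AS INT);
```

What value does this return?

`weekday 6` advances to the next Saturday; 2073-10-15 is a Sunday, so it moves forward to 2073-10-21.
10 days remain in October 2073 after the 21st (31 − 21).
Full months from November 2073 through June 2075 contribute their day counts.
Then 30 days into July 2075.
Total: 10 + 30 + 31 + 31 + 28 + 31 + 30 + 31 + 30 + 31 + 31 + 30 + 31 + 30 + 31 + 31 + 28 + 31 + 30 + 31 + 30 + 30 = 647.
The subtraction is earlier − later, so the result is −647 → -647.

-647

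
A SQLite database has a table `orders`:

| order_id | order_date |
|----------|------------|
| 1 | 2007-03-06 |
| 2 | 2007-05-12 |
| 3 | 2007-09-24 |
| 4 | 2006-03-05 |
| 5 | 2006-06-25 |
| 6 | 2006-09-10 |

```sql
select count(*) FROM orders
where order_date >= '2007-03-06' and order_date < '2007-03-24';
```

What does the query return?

Rows in [2007-03-06, 2007-03-24): 2007-03-06 → 1 row.

1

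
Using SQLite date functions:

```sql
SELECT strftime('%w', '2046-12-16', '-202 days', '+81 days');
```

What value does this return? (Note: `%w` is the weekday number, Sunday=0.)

First apply '-202 days', '+81 days': 2046-12-16 → 2046-08-17.
2046-08-17 is a Friday; with Sunday=0 that is 5.

5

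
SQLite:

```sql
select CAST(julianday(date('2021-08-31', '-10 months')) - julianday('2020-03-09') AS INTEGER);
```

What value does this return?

Adding -10 months to 2021-08-31 gives 2020-10-31.
22 days remain in March 2020 after the 9th (31 − 9).
Full months from April 2020 through September 2020 contribute their day counts.
Then 31 days into October 2020.
Total: 22 + 30 + 31 + 30 + 31 + 31 + 30 + 31 = 236.

236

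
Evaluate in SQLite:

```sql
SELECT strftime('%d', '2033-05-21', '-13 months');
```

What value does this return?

First apply '-13 months': 2033-05-21 → 2032-04-21.
`%d` extracts the 2-digit day of month: 21.

21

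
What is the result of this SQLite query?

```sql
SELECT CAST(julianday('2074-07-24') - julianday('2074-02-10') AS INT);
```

164

18 days remain in February 2074 after the 10th (28 − 10).
March 2074: 31 days.
April 2074: 30 days.
May 2074: 31 days.
June 2074: 30 days.
Then 24 days into July 2074.
Total: 18 + 31 + 30 + 31 + 30 + 24 = 164.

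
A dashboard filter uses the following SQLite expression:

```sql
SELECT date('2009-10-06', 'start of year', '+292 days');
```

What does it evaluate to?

`start of year` rewinds 2009-10-06 to 2009-01-01.
Applying '+292 days' to 2009-01-01: counting 292 days forward gives 2009-10-20.

2009-10-20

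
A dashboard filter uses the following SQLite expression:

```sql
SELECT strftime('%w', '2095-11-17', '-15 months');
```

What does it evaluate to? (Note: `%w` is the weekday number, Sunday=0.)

First apply '-15 months': 2095-11-17 → 2094-08-17.
2094-08-17 is a Tuesday; with Sunday=0 that is 2.

2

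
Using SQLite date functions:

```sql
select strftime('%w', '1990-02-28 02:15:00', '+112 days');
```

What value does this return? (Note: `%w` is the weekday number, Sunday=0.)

First apply '+112 days': 1990-02-28 02:15:00 → 1990-06-20 02:15:00.
1990-06-20 is a Wednesday; with Sunday=0 that is 3.

3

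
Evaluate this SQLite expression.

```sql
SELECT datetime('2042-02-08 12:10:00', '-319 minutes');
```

319 minutes = 5h 19m; -319 minutes from 2042-02-08 12:10:00 is 2042-02-08 06:51:00.

2042-02-08 06:51:00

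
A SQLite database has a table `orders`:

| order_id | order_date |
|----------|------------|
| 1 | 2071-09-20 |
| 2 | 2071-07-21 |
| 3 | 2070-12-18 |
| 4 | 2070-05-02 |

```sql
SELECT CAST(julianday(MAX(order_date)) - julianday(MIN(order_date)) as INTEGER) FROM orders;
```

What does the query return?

506

MIN = 2070-05-02, MAX = 2071-09-20.
29 days remain in May 2070 after the 2nd (31 − 2).
Full months from June 2070 through August 2071 contribute their day counts.
Then 20 days into September 2071.
Total: 29 + 30 + 31 + 31 + 30 + 31 + 30 + 31 + 31 + 28 + 31 + 30 + 31 + 30 + 31 + 31 + 20 = 506.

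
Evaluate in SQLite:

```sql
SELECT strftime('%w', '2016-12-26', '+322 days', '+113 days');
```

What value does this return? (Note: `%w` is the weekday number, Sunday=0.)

2

First apply '+322 days', '+113 days': 2016-12-26 → 2018-03-06.
2018-03-06 is a Tuesday; with Sunday=0 that is 2.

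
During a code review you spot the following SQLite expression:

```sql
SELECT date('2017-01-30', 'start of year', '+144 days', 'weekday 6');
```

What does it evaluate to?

2017-05-27

`start of year` rewinds 2017-01-30 to 2017-01-01.
Applying '+144 days' to 2017-01-01: counting 144 days forward gives 2017-05-25.
`weekday 6` advances to the next Saturday; 2017-05-25 is a Thursday, so it moves forward to 2017-05-27.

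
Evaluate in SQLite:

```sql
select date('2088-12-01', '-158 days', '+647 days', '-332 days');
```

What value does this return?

2089-05-07

Applying '-158 days' to 2088-12-01: counting 158 days back gives 2088-06-26.
Applying '+647 days' to 2088-06-26: counting 647 days forward gives 2090-04-04.
Applying '-332 days' to 2090-04-04: counting 332 days back gives 2089-05-07.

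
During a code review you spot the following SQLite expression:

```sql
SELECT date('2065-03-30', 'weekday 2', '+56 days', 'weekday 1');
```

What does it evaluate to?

2065-06-01

`weekday 2` advances to the next Tuesday; 2065-03-30 is a Monday, so it moves forward to 2065-03-31.
Applying '+56 days' to 2065-03-31: counting 56 days forward gives 2065-05-26.
`weekday 1` advances to the next Monday; 2065-05-26 is a Tuesday, so it moves forward to 2065-06-01.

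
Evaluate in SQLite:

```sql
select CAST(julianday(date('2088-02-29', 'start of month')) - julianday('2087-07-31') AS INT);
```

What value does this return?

185

`start of month` rewinds 2088-02-29 to 2088-02-01.
0 days remain in July 2087 after the 31st (31 − 31).
Full months from August 2087 through January 2088 contribute their day counts.
Then 1 day into February 2088.
Total: 0 + 31 + 30 + 31 + 30 + 31 + 31 + 1 = 185.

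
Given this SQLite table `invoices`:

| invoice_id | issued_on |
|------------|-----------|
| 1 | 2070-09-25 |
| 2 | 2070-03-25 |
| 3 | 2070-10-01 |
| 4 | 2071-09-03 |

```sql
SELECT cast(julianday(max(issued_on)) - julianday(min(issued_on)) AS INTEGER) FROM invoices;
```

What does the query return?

MIN = 2070-03-25, MAX = 2071-09-03.
6 days remain in March 2070 after the 25th (31 − 25).
Full months from April 2070 through August 2071 contribute their day counts.
Then 3 days into September 2071.
Total: 6 + 30 + 31 + 30 + 31 + 31 + 30 + 31 + 30 + 31 + 31 + 28 + 31 + 30 + 31 + 30 + 31 + 31 + 3 = 527.

527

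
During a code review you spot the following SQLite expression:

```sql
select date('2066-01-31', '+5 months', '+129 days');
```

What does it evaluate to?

Adding +5 months to 2066-01-31 targets 2066-06-31. June 2066 has only 30 days, so SQLite normalizes the 1-day overflow forward to 2066-07-01.
Applying '+129 days' to 2066-07-01: counting 129 days forward gives 2066-11-07.

2066-11-07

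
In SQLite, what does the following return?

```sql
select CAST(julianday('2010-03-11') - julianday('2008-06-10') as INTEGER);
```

20 days remain in June 2008 after the 10th (30 − 10).
Full months from July 2008 through February 2010 contribute their day counts.
Then 11 days into March 2010.
Total: 20 + 31 + 31 + 30 + 31 + 30 + 31 + 31 + 28 + 31 + 30 + 31 + 30 + 31 + 31 + 30 + 31 + 30 + 31 + 31 + 28 + 11 = 639.

639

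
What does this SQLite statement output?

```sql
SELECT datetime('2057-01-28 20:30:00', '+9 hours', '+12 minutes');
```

2057-01-29 05:42:00

+9 hours from 2057-01-28 20:30:00 is 2057-01-29 05:30:00 (crosses midnight).
+12 minutes from 2057-01-29 05:30:00 is 2057-01-29 05:42:00.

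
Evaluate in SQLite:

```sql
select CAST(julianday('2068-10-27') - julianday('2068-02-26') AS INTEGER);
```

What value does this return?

3 days remain in February 2068 after the 26th (29 − 26).
Full months from March 2068 through September 2068 contribute their day counts.
Then 27 days into October 2068.
Total: 3 + 31 + 30 + 31 + 30 + 31 + 31 + 30 + 27 = 244.

244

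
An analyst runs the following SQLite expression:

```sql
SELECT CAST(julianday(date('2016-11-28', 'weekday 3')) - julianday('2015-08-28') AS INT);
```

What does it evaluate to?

460

`weekday 3` advances to the next Wednesday; 2016-11-28 is a Monday, so it moves forward to 2016-11-30.
3 days remain in August 2015 after the 28th (31 − 28).
Full months from September 2015 through October 2016 contribute their day counts.
Then 30 days into November 2016.
Total: 3 + 30 + 31 + 30 + 31 + 31 + 29 + 31 + 30 + 31 + 30 + 31 + 31 + 30 + 31 + 30 = 460.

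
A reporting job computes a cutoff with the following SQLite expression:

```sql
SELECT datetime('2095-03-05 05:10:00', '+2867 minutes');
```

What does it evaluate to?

2095-03-07 04:57:00

2867 minutes = 47h 47m; +2867 minutes from 2095-03-05 05:10:00 is 2095-03-07 04:57:00 (crosses midnight).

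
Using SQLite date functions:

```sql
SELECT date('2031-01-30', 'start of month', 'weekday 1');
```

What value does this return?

`start of month` rewinds 2031-01-30 to 2031-01-01.
`weekday 1` advances to the next Monday; 2031-01-01 is a Wednesday, so it moves forward to 2031-01-06.

2031-01-06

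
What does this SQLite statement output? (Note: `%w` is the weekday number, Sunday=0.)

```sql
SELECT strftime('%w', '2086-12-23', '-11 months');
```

First apply '-11 months': 2086-12-23 → 2086-01-23.
2086-01-23 is a Wednesday; with Sunday=0 that is 3.

3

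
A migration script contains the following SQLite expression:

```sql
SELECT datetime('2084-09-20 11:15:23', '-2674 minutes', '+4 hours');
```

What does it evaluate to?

2084-09-18 18:41:23

2674 minutes = 44h 34m; -2674 minutes from 2084-09-20 11:15:23 is 2084-09-18 14:41:23 (crosses midnight).
+4 hours from 2084-09-18 14:41:23 is 2084-09-18 18:41:23.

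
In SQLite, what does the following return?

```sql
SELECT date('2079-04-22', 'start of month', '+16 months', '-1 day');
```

`start of month` rewinds 2079-04-22 to 2079-04-01.
Adding +16 months to 2079-04-01 gives 2080-08-01.
Going back 1 day from 2080-08-01 reaches 2080-07-31 (last day of July, 31 days).

2080-07-31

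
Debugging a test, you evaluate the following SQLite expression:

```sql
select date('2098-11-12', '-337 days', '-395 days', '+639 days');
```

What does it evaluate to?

2098-08-11

Applying '-337 days' to 2098-11-12: counting 337 days back gives 2097-12-10.
Applying '-395 days' to 2097-12-10: counting 395 days back gives 2096-11-10.
Applying '+639 days' to 2096-11-10: counting 639 days forward gives 2098-08-11.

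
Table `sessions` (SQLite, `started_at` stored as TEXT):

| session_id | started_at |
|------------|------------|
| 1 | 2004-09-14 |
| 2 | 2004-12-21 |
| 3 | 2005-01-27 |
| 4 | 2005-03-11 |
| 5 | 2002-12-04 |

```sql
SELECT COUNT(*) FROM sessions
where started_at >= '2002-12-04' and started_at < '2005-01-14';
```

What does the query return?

Rows in [2002-12-04, 2005-01-14): 2004-09-14, 2004-12-21, 2002-12-04 → 3 rows.

3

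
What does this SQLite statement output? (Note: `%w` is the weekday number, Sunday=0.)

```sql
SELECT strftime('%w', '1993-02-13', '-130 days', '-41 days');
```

3

First apply '-130 days', '-41 days': 1993-02-13 → 1992-08-26.
1992-08-26 is a Wednesday; with Sunday=0 that is 3.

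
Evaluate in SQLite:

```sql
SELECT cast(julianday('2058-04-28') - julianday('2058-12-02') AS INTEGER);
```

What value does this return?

-218

2 days remain in April 2058 after the 28th (30 − 28).
Full months from May 2058 through November 2058 contribute their day counts.
Then 2 days into December 2058.
Total: 2 + 31 + 30 + 31 + 31 + 30 + 31 + 30 + 2 = 218.
The subtraction is earlier − later, so the result is −218 → -218.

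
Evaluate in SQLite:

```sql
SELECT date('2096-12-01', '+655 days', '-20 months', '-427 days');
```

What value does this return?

Applying '+655 days' to 2096-12-01: counting 655 days forward gives 2098-09-17.
Adding -20 months to 2098-09-17 gives 2097-01-17.
Applying '-427 days' to 2097-01-17: counting 427 days back gives 2095-11-17.

2095-11-17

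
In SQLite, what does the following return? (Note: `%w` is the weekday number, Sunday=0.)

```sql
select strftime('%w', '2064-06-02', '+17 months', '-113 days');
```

0

First apply '+17 months', '-113 days': 2064-06-02 → 2065-07-12.
2065-07-12 is a Sunday; with Sunday=0 that is 0.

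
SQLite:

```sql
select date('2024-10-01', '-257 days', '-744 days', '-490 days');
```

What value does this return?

2020-09-01

Applying '-257 days' to 2024-10-01: counting 257 days back gives 2024-01-18.
Applying '-744 days' to 2024-01-18: counting 744 days back gives 2022-01-04.
Applying '-490 days' to 2022-01-04: counting 490 days back gives 2020-09-01.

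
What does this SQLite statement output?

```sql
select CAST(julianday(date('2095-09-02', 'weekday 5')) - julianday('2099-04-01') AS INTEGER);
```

`weekday 5` advances to the next Friday; 2095-09-02 is already a Friday, so it stays at 2095-09-02.
28 days remain in September 2095 after the 2nd (30 − 2).
Full months from October 2095 through March 2099 contribute their day counts.
Then 1 day into April 2099.
Total: 28 + 31 + 30 + 31 + 31 + 29 + 31 + 30 + 31 + 30 + 31 + 31 + 30 + 31 + 30 + 31 + 31 + 28 + 31 + 30 + 31 + 30 + 31 + 31 + 30 + 31 + 30 + 31 + 31 + 28 + 31 + 30 + 31 + 30 + 31 + 31 + 30 + 31 + 30 + 31 + 31 + 28 + 31 + 1 = 1307.
The subtraction is earlier − later, so the result is −1307 → -1307.

-1307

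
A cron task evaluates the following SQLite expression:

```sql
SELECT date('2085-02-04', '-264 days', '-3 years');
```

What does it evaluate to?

Applying '-264 days' to 2085-02-04: counting 264 days back gives 2084-05-16.
Adding -3 years to 2084-05-16 gives 2081-05-16.

2081-05-16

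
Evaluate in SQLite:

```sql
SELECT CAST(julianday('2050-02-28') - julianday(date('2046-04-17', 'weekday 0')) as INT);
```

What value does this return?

1408

`weekday 0` advances to the next Sunday; 2046-04-17 is a Tuesday, so it moves forward to 2046-04-22.
8 days remain in April 2046 after the 22nd (30 − 22).
Full months from May 2046 through January 2050 contribute their day counts.
Then 28 days into February 2050.
Total: 8 + 31 + 30 + 31 + 31 + 30 + 31 + 30 + 31 + 31 + 28 + 31 + 30 + 31 + 30 + 31 + 31 + 30 + 31 + 30 + 31 + 31 + 29 + 31 + 30 + 31 + 30 + 31 + 31 + 30 + 31 + 30 + 31 + 31 + 28 + 31 + 30 + 31 + 30 + 31 + 31 + 30 + 31 + 30 + 31 + 31 + 28 = 1408.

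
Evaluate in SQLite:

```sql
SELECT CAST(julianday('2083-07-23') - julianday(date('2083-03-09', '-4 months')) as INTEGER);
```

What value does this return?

256

Adding -4 months to 2083-03-09 gives 2082-11-09.
21 days remain in November 2082 after the 9th (30 − 9).
Full months from December 2082 through June 2083 contribute their day counts.
Then 23 days into July 2083.
Total: 21 + 31 + 31 + 28 + 31 + 30 + 31 + 30 + 23 = 256.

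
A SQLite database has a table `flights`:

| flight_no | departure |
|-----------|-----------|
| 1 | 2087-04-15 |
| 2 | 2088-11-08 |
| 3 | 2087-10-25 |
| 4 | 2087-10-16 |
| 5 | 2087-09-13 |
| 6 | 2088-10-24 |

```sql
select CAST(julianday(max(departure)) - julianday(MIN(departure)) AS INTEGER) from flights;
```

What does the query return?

573

MIN = 2087-04-15, MAX = 2088-11-08.
15 days remain in April 2087 after the 15th (30 − 15).
Full months from May 2087 through October 2088 contribute their day counts.
Then 8 days into November 2088.
Total: 15 + 31 + 30 + 31 + 31 + 30 + 31 + 30 + 31 + 31 + 29 + 31 + 30 + 31 + 30 + 31 + 31 + 30 + 31 + 8 = 573.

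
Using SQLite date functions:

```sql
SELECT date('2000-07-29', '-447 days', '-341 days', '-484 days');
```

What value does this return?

Applying '-447 days' to 2000-07-29: counting 447 days back gives 1999-05-09.
Applying '-341 days' to 1999-05-09: counting 341 days back gives 1998-06-02.
Applying '-484 days' to 1998-06-02: counting 484 days back gives 1997-02-03.

1997-02-03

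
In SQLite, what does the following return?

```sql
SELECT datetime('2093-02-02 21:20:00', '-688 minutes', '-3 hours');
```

2093-02-02 06:52:00

688 minutes = 11h 28m; -688 minutes from 2093-02-02 21:20:00 is 2093-02-02 09:52:00.
-3 hours from 2093-02-02 09:52:00 is 2093-02-02 06:52:00.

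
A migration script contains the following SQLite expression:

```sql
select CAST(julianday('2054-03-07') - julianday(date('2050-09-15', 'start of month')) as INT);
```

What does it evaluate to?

`start of month` rewinds 2050-09-15 to 2050-09-01.
29 days remain in September 2050 after the 1st (30 − 1).
Full months from October 2050 through February 2054 contribute their day counts.
Then 7 days into March 2054.
Total: 29 + 31 + 30 + 31 + 31 + 28 + 31 + 30 + 31 + 30 + 31 + 31 + 30 + 31 + 30 + 31 + 31 + 29 + 31 + 30 + 31 + 30 + 31 + 31 + 30 + 31 + 30 + 31 + 31 + 28 + 31 + 30 + 31 + 30 + 31 + 31 + 30 + 31 + 30 + 31 + 31 + 28 + 7 = 1283.

1283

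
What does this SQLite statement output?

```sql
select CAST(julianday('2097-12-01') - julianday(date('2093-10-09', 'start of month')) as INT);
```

1522

`start of month` rewinds 2093-10-09 to 2093-10-01.
30 days remain in October 2093 after the 1st (31 − 1).
Full months from November 2093 through November 2097 contribute their day counts.
Then 1 day into December 2097.
Total: 30 + 30 + 31 + 31 + 28 + 31 + 30 + 31 + 30 + 31 + 31 + 30 + 31 + 30 + 31 + 31 + 28 + 31 + 30 + 31 + 30 + 31 + 31 + 30 + 31 + 30 + 31 + 31 + 29 + 31 + 30 + 31 + 30 + 31 + 31 + 30 + 31 + 30 + 31 + 31 + 28 + 31 + 30 + 31 + 30 + 31 + 31 + 30 + 31 + 30 + 1 = 1522.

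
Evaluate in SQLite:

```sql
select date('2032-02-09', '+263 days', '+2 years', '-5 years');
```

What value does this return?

2029-10-29

Applying '+263 days' to 2032-02-09: counting 263 days forward gives 2032-10-29.
Adding +2 years to 2032-10-29 gives 2034-10-29.
Adding -5 years to 2034-10-29 gives 2029-10-29.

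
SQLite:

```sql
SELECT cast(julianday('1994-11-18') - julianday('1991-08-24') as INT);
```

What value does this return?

1182

7 days remain in August 1991 after the 24th (31 − 24).
Full months from September 1991 through October 1994 contribute their day counts.
Then 18 days into November 1994.
Total: 7 + 30 + 31 + 30 + 31 + 31 + 29 + 31 + 30 + 31 + 30 + 31 + 31 + 30 + 31 + 30 + 31 + 31 + 28 + 31 + 30 + 31 + 30 + 31 + 31 + 30 + 31 + 30 + 31 + 31 + 28 + 31 + 30 + 31 + 30 + 31 + 31 + 30 + 31 + 18 = 1182.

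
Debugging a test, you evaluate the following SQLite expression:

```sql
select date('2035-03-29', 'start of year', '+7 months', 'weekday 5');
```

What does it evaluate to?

`start of year` rewinds 2035-03-29 to 2035-01-01.
Adding +7 months to 2035-01-01 gives 2035-08-01.
`weekday 5` advances to the next Friday; 2035-08-01 is a Wednesday, so it moves forward to 2035-08-03.

2035-08-03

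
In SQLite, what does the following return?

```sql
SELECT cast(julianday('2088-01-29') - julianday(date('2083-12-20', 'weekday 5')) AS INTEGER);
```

1497

`weekday 5` advances to the next Friday; 2083-12-20 is a Monday, so it moves forward to 2083-12-24.
7 days remain in December 2083 after the 24th (31 − 24).
Full months from January 2084 through December 2087 contribute their day counts.
Then 29 days into January 2088.
Total: 7 + 31 + 29 + 31 + 30 + 31 + 30 + 31 + 31 + 30 + 31 + 30 + 31 + 31 + 28 + 31 + 30 + 31 + 30 + 31 + 31 + 30 + 31 + 30 + 31 + 31 + 28 + 31 + 30 + 31 + 30 + 31 + 31 + 30 + 31 + 30 + 31 + 31 + 28 + 31 + 30 + 31 + 30 + 31 + 31 + 30 + 31 + 30 + 31 + 29 = 1497.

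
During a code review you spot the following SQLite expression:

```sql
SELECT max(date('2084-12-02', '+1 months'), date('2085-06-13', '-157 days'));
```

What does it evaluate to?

2085-01-07

date('2084-12-02', '+1 months') → 2085-01-02.
date('2085-06-13', '-157 days') → 2085-01-07.
Later of the two is 2085-01-07.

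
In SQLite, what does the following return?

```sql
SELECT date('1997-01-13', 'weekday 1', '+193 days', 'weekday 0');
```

`weekday 1` advances to the next Monday; 1997-01-13 is already a Monday, so it stays at 1997-01-13.
Applying '+193 days' to 1997-01-13: counting 193 days forward gives 1997-07-25.
`weekday 0` advances to the next Sunday; 1997-07-25 is a Friday, so it moves forward to 1997-07-27.

1997-07-27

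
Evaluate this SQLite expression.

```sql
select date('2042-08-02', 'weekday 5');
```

2042-08-08

`weekday 5` advances to the next Friday; 2042-08-02 is a Saturday, so it moves forward to 2042-08-08.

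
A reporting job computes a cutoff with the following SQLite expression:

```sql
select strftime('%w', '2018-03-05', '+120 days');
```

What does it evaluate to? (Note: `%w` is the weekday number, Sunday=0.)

First apply '+120 days': 2018-03-05 → 2018-07-03.
2018-07-03 is a Tuesday; with Sunday=0 that is 2.

2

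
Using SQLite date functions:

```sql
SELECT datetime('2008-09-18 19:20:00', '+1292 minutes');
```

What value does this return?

1292 minutes = 21h 32m; +1292 minutes from 2008-09-18 19:20:00 is 2008-09-19 16:52:00 (crosses midnight).

2008-09-19 16:52:00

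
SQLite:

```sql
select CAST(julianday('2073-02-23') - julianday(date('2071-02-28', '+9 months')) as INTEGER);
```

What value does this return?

Adding +9 months to 2071-02-28 gives 2071-11-28.
2 days remain in November 2071 after the 28th (30 − 28).
Full months from December 2071 through January 2073 contribute their day counts.
Then 23 days into February 2073.
Total: 2 + 31 + 31 + 29 + 31 + 30 + 31 + 30 + 31 + 31 + 30 + 31 + 30 + 31 + 31 + 23 = 453.

453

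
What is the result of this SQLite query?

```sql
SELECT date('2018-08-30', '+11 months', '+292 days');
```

2020-05-17

Adding +11 months to 2018-08-30 gives 2019-07-30.
Applying '+292 days' to 2019-07-30: counting 292 days forward gives 2020-05-17.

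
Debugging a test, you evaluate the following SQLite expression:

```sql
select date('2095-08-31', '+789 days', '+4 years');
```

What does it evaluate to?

Applying '+789 days' to 2095-08-31: counting 789 days forward gives 2097-10-28.
Adding +4 years to 2097-10-28 gives 2101-10-28.

2101-10-28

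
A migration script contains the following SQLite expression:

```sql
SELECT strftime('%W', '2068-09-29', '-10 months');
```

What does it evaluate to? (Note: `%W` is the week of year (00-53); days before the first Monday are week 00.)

48

First apply '-10 months': 2068-09-29 → 2067-11-29.
2067-11-29 is a Tuesday. SQLite's %W counts Mondays since the year started; the result is 48.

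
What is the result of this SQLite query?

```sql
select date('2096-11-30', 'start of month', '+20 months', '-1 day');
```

`start of month` rewinds 2096-11-30 to 2096-11-01.
Adding +20 months to 2096-11-01 gives 2098-07-01.
Going back 1 day from 2098-07-01 reaches 2098-06-30 (last day of June, 30 days).

2098-06-30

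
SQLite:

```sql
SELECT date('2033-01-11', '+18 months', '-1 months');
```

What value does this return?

Adding +18 months to 2033-01-11 gives 2034-07-11.
Adding -1 month to 2034-07-11 gives 2034-06-11.

2034-06-11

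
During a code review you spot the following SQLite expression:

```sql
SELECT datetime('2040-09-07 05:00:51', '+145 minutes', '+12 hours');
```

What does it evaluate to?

2040-09-07 19:25:51

145 minutes = 2h 25m; +145 minutes from 2040-09-07 05:00:51 is 2040-09-07 07:25:51.
+12 hours from 2040-09-07 07:25:51 is 2040-09-07 19:25:51.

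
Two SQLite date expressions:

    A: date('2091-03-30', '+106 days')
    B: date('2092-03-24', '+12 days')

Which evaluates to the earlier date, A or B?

A

A = 2091-07-14.
B = 2092-04-05.
A is earlier.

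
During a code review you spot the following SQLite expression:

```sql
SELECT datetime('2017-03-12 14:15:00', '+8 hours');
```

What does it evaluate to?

2017-03-12 22:15:00

+8 hours from 2017-03-12 14:15:00 is 2017-03-12 22:15:00.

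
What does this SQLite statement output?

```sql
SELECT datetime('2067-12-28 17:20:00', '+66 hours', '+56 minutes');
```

+66 hours from 2067-12-28 17:20:00 is 2067-12-31 11:20:00 (crosses midnight).
+56 minutes from 2067-12-31 11:20:00 is 2067-12-31 12:16:00.

2067-12-31 12:16:00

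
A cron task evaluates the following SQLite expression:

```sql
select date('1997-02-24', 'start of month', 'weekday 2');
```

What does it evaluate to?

1997-02-04

`start of month` rewinds 1997-02-24 to 1997-02-01.
`weekday 2` advances to the next Tuesday; 1997-02-01 is a Saturday, so it moves forward to 1997-02-04.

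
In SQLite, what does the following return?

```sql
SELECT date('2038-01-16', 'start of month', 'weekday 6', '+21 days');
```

`start of month` rewinds 2038-01-16 to 2038-01-01.
`weekday 6` advances to the next Saturday; 2038-01-01 is a Friday, so it moves forward to 2038-01-02.
Advancing 21 more days within January lands on 2038-01-23.

2038-01-23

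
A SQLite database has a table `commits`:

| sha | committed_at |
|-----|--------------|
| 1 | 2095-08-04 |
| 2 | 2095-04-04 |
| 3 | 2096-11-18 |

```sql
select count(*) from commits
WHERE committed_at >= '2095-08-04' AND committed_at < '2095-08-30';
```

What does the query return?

Rows in [2095-08-04, 2095-08-30): 2095-08-04 → 1 row.

1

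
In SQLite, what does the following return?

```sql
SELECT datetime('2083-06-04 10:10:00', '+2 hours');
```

+2 hours from 2083-06-04 10:10:00 is 2083-06-04 12:10:00.

2083-06-04 12:10:00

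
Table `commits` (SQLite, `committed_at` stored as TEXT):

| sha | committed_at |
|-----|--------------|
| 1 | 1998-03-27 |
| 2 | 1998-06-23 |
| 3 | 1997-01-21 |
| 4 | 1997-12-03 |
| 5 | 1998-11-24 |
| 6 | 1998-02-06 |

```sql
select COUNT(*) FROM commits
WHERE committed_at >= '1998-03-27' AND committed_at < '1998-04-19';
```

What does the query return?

Rows in [1998-03-27, 1998-04-19): 1998-03-27 → 1 row.

1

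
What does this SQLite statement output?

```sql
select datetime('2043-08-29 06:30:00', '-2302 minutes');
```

2302 minutes = 38h 22m; -2302 minutes from 2043-08-29 06:30:00 is 2043-08-27 16:08:00 (crosses midnight).

2043-08-27 16:08:00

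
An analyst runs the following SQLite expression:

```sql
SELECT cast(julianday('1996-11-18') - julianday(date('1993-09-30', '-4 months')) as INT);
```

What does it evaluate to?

1268

Adding -4 months to 1993-09-30 gives 1993-05-30.
1 day remains in May 1993 after the 30th (31 − 30).
Full months from June 1993 through October 1996 contribute their day counts.
Then 18 days into November 1996.
Total: 1 + 30 + 31 + 31 + 30 + 31 + 30 + 31 + 31 + 28 + 31 + 30 + 31 + 30 + 31 + 31 + 30 + 31 + 30 + 31 + 31 + 28 + 31 + 30 + 31 + 30 + 31 + 31 + 30 + 31 + 30 + 31 + 31 + 29 + 31 + 30 + 31 + 30 + 31 + 31 + 30 + 31 + 18 = 1268.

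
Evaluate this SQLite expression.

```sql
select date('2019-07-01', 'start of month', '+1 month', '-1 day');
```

2019-07-31

`start of month` rewinds 2019-07-01 to 2019-07-01.
Adding +1 month to 2019-07-01 gives 2019-08-01.
Going back 1 day from 2019-08-01 reaches 2019-07-31 (last day of July, 31 days).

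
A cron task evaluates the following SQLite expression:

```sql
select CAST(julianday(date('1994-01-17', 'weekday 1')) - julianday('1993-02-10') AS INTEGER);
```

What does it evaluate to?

341

`weekday 1` advances to the next Monday; 1994-01-17 is already a Monday, so it stays at 1994-01-17.
18 days remain in February 1993 after the 10th (28 − 10).
Full months from March 1993 through December 1993 contribute their day counts.
Then 17 days into January 1994.
Total: 18 + 31 + 30 + 31 + 30 + 31 + 31 + 30 + 31 + 30 + 31 + 17 = 341.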